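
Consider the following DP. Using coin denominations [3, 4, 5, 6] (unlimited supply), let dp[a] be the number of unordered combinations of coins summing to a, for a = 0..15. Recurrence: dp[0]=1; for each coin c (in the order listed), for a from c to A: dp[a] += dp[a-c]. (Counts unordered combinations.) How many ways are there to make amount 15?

after  coin     0     1     2     3     4     5     6     7     8     9    10    11    12    13    14    15
          3     1     0     0     1     0     0     1     0     0     1     0     0     1     0     0     1
          4     1     0     0     1     1     0     1     1     1     1     1     1     2     1     1     2
          5     1     0     0     1     1     1     1     1     2     2     2     2     3     3     3     4
          6     1     0     0     1     1     1     2     1     2     3     3     3     5     4     5     7

7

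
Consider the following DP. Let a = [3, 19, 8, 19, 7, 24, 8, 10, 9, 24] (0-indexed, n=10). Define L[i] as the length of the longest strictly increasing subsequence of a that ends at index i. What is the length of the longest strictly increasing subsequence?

5

   i    0    1    2    3    4    5    6    7    8    9
a[i]    3   19    8   19    7   24    8   10    9   24
L[i]    1    2    2    3    2    4    3    4    4    5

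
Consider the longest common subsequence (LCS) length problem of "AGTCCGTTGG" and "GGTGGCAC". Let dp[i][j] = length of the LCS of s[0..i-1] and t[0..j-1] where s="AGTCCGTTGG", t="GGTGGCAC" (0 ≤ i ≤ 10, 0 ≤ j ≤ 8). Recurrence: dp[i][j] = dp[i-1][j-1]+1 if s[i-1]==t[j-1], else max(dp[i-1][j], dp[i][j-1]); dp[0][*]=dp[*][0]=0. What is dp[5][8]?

   ''  G  G  T  G  G  C  A  C
''  0  0  0  0  0  0  0  0  0
 A  0  0  0  0  0  0  0  1  1
 G  0  1  1  1  1  1  1  1  1
 T  0  1  1  2  2  2  2  2  2
 C  0  1  1  2  2  2  3  3  3
 C  0  1  1  2  2  2  3  3  4
 G  0  1  2  2  3  3  3  3  4
 T  0  1  2  3  3  3  3  3  4
 T  0  1  2  3  3  3  3  3  4
 G  0  1  2  3  4  4  4  4  4
 G  0  1  2  3  4  5  5  5  5

4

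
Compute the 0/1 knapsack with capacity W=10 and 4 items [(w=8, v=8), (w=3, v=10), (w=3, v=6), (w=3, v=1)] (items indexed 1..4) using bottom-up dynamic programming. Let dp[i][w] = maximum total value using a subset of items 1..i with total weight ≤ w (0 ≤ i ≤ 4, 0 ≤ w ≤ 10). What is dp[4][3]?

i\w   0   1   2   3   4   5   6   7   8   9  10
  0   0   0   0   0   0   0   0   0   0   0   0
  1   0   0   0   0   0   0   0   0   8   8   8
  2   0   0   0  10  10  10  10  10  10  10  10
  3   0   0   0  10  10  10  16  16  16  16  16
  4   0   0   0  10  10  10  16  16  16  17  17

10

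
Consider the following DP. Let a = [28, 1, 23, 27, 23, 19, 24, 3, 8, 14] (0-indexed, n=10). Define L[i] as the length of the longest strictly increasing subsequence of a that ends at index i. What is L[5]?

2

   i    0    1    2    3    4    5    6    7    8    9
a[i]   28    1   23   27   23   19   24    3    8   14
L[i]    1    1    2    3    2    2    3    2    3    4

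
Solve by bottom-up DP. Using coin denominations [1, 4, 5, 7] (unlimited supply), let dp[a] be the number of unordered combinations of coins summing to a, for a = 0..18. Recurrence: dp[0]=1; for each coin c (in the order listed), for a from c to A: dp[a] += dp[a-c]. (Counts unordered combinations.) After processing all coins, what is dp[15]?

15

after  coin     0     1     2     3     4     5     6     7     8     9    10    11    12    13    14    15    16    17    18
          1     1     1     1     1     1     1     1     1     1     1     1     1     1     1     1     1     1     1     1
          4     1     1     1     1     2     2     2     2     3     3     3     3     4     4     4     4     5     5     5
          5     1     1     1     1     2     3     3     3     4     5     6     6     7     8     9    10    11    12    13
          7     1     1     1     1     2     3     3     4     5     6     7     8    10    11    13    15    17    19    21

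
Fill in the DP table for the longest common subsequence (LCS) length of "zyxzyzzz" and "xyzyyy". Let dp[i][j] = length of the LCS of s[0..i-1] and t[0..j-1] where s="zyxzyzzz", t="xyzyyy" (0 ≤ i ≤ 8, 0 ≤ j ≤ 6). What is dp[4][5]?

2

   ''  x  y  z  y  y  y
''  0  0  0  0  0  0  0
 z  0  0  0  1  1  1  1
 y  0  0  1  1  2  2  2
 x  0  1  1  1  2  2  2
 z  0  1  1  2  2  2  2
 y  0  1  2  2  3  3  3
 z  0  1  2  3  3  3  3
 z  0  1  2  3  3  3  3
 z  0  1  2  3  3  3  3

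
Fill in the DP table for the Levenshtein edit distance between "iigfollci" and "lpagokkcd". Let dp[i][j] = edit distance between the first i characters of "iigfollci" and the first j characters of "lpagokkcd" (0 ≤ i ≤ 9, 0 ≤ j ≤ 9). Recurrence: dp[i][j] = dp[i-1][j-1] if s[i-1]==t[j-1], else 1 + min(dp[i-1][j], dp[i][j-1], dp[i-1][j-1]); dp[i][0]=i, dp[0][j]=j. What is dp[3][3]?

   ''  l  p  a  g  o  k  k  c  d
''  0  1  2  3  4  5  6  7  8  9
 i  1  1  2  3  4  5  6  7  8  9
 i  2  2  2  3  4  5  6  7  8  9
 g  3  3  3  3  3  4  5  6  7  8
 f  4  4  4  4  4  4  5  6  7  8
 o  5  5  5  5  5  4  5  6  7  8
 l  6  5  6  6  6  5  5  6  7  8
 l  7  6  6  7  7  6  6  6  7  8
 c  8  7  7  7  8  7  7  7  6  7
 i  9  8  8  8  8  8  8  8  7  7

3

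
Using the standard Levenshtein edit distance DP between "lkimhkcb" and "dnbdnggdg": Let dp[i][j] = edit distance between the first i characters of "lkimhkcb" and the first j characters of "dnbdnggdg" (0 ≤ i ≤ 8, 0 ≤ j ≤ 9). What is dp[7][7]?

7

   ''  d  n  b  d  n  g  g  d  g
''  0  1  2  3  4  5  6  7  8  9
 l  1  1  2  3  4  5  6  7  8  9
 k  2  2  2  3  4  5  6  7  8  9
 i  3  3  3  3  4  5  6  7  8  9
 m  4  4  4  4  4  5  6  7  8  9
 h  5  5  5  5  5  5  6  7  8  9
 k  6  6  6  6  6  6  6  7  8  9
 c  7  7  7  7  7  7  7  7  8  9
 b  8  8  8  7  8  8  8  8  8  9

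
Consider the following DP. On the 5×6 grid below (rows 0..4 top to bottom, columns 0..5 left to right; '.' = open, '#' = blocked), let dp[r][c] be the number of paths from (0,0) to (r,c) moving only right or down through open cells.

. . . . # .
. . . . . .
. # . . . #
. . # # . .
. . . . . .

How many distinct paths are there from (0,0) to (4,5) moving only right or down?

r\c   0   1   2   3   4   5
  0   1   1   1   1   0   0
  1   1   2   3   4   4   4
  2   1   0   3   7  11   0
  3   1   1   0   0  11  11
  4   1   2   2   2  13  24

24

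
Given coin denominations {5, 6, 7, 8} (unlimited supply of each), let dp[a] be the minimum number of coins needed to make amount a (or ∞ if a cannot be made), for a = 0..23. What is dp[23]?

3

 a  0  1  2  3  4  5  6  7  8  9 10 11 12 13 14 15 16 17 18 19 20 21 22 23
dp  0  -  -  -  -  1  1  1  1  -  2  2  2  2  2  2  2  3  3  3  3  3  3  3
(- denotes ∞ / unreachable)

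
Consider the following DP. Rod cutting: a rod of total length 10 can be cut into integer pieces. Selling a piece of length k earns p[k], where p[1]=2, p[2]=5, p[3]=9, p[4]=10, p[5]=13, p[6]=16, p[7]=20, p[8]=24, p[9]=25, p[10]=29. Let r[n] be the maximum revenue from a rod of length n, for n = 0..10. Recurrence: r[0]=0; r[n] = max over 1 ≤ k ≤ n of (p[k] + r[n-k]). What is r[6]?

   n    0    1    2    3    4    5    6    7    8    9   10
r[n]    0    2    5    9   11   14   18   20   24   27   29

18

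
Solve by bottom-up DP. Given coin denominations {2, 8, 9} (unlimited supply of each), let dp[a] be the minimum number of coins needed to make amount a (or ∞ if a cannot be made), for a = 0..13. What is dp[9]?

1

 a  0  1  2  3  4  5  6  7  8  9 10 11 12 13
dp  0  -  1  -  2  -  3  -  1  1  2  2  3  3
(- denotes ∞ / unreachable)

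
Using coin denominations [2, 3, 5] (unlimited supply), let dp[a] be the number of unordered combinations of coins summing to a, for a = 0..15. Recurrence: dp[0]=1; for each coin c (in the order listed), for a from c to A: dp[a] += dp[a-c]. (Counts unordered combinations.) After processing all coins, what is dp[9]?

3

after  coin     0     1     2     3     4     5     6     7     8     9    10    11    12    13    14    15
          2     1     0     1     0     1     0     1     0     1     0     1     0     1     0     1     0
          3     1     0     1     1     1     1     2     1     2     2     2     2     3     2     3     3
          5     1     0     1     1     1     2     2     2     3     3     4     4     5     5     6     7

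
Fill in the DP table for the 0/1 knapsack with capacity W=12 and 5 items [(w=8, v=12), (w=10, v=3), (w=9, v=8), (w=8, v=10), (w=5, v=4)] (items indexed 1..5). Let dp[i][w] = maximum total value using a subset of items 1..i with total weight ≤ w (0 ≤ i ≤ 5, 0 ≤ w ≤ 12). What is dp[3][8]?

12

i\w   0   1   2   3   4   5   6   7   8   9  10  11  12
  0   0   0   0   0   0   0   0   0   0   0   0   0   0
  1   0   0   0   0   0   0   0   0  12  12  12  12  12
  2   0   0   0   0   0   0   0   0  12  12  12  12  12
  3   0   0   0   0   0   0   0   0  12  12  12  12  12
  4   0   0   0   0   0   0   0   0  12  12  12  12  12
  5   0   0   0   0   0   4   4   4  12  12  12  12  12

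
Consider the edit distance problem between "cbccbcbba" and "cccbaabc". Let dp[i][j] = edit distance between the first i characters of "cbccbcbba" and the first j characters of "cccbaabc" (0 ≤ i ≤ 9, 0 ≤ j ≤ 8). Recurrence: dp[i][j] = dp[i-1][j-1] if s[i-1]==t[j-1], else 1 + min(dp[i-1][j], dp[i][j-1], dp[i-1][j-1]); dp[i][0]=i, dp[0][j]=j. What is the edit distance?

   ''  c  c  c  b  a  a  b  c
''  0  1  2  3  4  5  6  7  8
 c  1  0  1  2  3  4  5  6  7
 b  2  1  1  2  2  3  4  5  6
 c  3  2  1  1  2  3  4  5  5
 c  4  3  2  1  2  3  4  5  5
 b  5  4  3  2  1  2  3  4  5
 c  6  5  4  3  2  2  3  4  4
 b  7  6  5  4  3  3  3  3  4
 b  8  7  6  5  4  4  4  3  4
 a  9  8  7  6  5  4  4  4  4

4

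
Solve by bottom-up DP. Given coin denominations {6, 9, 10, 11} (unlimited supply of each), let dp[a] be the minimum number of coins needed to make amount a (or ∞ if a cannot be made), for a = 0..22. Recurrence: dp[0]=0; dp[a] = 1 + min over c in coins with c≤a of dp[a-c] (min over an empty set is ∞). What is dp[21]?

 a  0  1  2  3  4  5  6  7  8  9 10 11 12 13 14 15 16 17 18 19 20 21 22
dp  0  -  -  -  -  -  1  -  -  1  1  1  2  -  -  2  2  2  2  2  2  2  2
(- denotes ∞ / unreachable)

2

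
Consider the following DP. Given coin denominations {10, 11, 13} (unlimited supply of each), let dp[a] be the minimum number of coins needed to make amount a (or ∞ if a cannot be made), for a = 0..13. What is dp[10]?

1

 a  0  1  2  3  4  5  6  7  8  9 10 11 12 13
dp  0  -  -  -  -  -  -  -  -  -  1  1  -  1
(- denotes ∞ / unreachable)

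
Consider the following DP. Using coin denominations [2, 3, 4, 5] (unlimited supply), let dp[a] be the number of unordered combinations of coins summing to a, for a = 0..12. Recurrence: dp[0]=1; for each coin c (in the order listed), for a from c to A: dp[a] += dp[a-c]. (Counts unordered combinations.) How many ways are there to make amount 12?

after  coin     0     1     2     3     4     5     6     7     8     9    10    11    12
          2     1     0     1     0     1     0     1     0     1     0     1     0     1
          3     1     0     1     1     1     1     2     1     2     2     2     2     3
          4     1     0     1     1     2     1     3     2     4     3     5     4     7
          5     1     0     1     1     2     2     3     3     5     5     7     7    10

10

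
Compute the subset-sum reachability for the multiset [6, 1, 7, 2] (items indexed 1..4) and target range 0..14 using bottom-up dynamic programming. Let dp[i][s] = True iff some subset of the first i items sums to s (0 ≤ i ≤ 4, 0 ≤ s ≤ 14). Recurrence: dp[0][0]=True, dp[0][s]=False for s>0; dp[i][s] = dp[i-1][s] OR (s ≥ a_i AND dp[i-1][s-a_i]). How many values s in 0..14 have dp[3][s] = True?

i\s   0   1   2   3   4   5   6   7   8   9  10  11  12  13  14
  0   T   F   F   F   F   F   F   F   F   F   F   F   F   F   F
  1   T   F   F   F   F   F   T   F   F   F   F   F   F   F   F
  2   T   T   F   F   F   F   T   T   F   F   F   F   F   F   F
  3   T   T   F   F   F   F   T   T   T   F   F   F   F   T   T
  4   T   T   T   T   F   F   T   T   T   T   T   F   F   T   T

7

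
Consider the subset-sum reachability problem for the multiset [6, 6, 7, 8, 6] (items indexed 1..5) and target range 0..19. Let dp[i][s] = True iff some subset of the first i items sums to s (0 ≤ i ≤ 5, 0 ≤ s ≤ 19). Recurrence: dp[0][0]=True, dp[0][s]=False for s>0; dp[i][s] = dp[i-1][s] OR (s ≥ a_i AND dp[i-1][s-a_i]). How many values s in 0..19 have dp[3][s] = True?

i\s   0   1   2   3   4   5   6   7   8   9  10  11  12  13  14  15  16  17  18  19
  0   T   F   F   F   F   F   F   F   F   F   F   F   F   F   F   F   F   F   F   F
  1   T   F   F   F   F   F   T   F   F   F   F   F   F   F   F   F   F   F   F   F
  2   T   F   F   F   F   F   T   F   F   F   F   F   T   F   F   F   F   F   F   F
  3   T   F   F   F   F   F   T   T   F   F   F   F   T   T   F   F   F   F   F   T
  4   T   F   F   F   F   F   T   T   T   F   F   F   T   T   T   T   F   F   F   T
  5   T   F   F   F   F   F   T   T   T   F   F   F   T   T   T   T   F   F   T   T

6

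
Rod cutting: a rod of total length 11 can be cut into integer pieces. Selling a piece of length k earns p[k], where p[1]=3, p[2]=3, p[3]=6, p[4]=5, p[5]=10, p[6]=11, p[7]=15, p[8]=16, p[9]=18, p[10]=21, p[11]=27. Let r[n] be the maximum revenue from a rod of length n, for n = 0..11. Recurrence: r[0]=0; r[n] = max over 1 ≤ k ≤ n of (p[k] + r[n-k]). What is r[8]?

24

   n    0    1    2    3    4    5    6    7    8    9   10   11
r[n]    0    3    6    9   12   15   18   21   24   27   30   33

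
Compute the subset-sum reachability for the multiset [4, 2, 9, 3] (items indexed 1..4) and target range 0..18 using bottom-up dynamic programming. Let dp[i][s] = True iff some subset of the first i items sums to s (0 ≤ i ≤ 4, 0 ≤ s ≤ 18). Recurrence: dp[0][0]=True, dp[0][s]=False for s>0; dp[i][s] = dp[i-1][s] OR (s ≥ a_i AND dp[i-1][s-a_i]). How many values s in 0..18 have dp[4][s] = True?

15

i\s   0   1   2   3   4   5   6   7   8   9  10  11  12  13  14  15  16  17  18
  0   T   F   F   F   F   F   F   F   F   F   F   F   F   F   F   F   F   F   F
  1   T   F   F   F   T   F   F   F   F   F   F   F   F   F   F   F   F   F   F
  2   T   F   T   F   T   F   T   F   F   F   F   F   F   F   F   F   F   F   F
  3   T   F   T   F   T   F   T   F   F   T   F   T   F   T   F   T   F   F   F
  4   T   F   T   T   T   T   T   T   F   T   F   T   T   T   T   T   T   F   T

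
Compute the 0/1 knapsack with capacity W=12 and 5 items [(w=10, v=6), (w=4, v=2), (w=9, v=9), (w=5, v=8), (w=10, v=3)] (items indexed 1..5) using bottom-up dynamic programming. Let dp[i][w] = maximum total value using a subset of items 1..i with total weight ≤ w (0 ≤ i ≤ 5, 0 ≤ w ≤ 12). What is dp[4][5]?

8

i\w   0   1   2   3   4   5   6   7   8   9  10  11  12
  0   0   0   0   0   0   0   0   0   0   0   0   0   0
  1   0   0   0   0   0   0   0   0   0   0   6   6   6
  2   0   0   0   0   2   2   2   2   2   2   6   6   6
  3   0   0   0   0   2   2   2   2   2   9   9   9   9
  4   0   0   0   0   2   8   8   8   8  10  10  10  10
  5   0   0   0   0   2   8   8   8   8  10  10  10  10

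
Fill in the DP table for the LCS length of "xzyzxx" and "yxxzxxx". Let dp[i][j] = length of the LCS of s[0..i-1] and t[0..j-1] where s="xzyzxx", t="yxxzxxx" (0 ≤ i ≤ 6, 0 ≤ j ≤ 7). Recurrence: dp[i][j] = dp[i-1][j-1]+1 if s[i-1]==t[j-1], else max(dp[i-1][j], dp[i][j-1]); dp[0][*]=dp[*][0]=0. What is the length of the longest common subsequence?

   ''  y  x  x  z  x  x  x
''  0  0  0  0  0  0  0  0
 x  0  0  1  1  1  1  1  1
 z  0  0  1  1  2  2  2  2
 y  0  1  1  1  2  2  2  2
 z  0  1  1  1  2  2  2  2
 x  0  1  2  2  2  3  3  3
 x  0  1  2  3  3  3  4  4

4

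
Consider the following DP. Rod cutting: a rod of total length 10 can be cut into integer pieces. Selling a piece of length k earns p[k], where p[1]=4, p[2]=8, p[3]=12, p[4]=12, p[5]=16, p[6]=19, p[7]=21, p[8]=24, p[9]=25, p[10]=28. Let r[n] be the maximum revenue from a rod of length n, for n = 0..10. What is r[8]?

32

   n    0    1    2    3    4    5    6    7    8    9   10
r[n]    0    4    8   12   16   20   24   28   32   36   40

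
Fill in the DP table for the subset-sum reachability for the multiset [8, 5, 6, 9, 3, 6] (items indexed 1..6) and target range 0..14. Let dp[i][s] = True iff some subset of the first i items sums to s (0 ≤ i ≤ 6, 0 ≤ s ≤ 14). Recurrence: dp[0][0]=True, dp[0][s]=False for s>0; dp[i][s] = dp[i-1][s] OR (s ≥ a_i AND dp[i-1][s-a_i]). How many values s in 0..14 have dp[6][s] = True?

i\s   0   1   2   3   4   5   6   7   8   9  10  11  12  13  14
  0   T   F   F   F   F   F   F   F   F   F   F   F   F   F   F
  1   T   F   F   F   F   F   F   F   T   F   F   F   F   F   F
  2   T   F   F   F   F   T   F   F   T   F   F   F   F   T   F
  3   T   F   F   F   F   T   T   F   T   F   F   T   F   T   T
  4   T   F   F   F   F   T   T   F   T   T   F   T   F   T   T
  5   T   F   F   T   F   T   T   F   T   T   F   T   T   T   T
  6   T   F   F   T   F   T   T   F   T   T   F   T   T   T   T

10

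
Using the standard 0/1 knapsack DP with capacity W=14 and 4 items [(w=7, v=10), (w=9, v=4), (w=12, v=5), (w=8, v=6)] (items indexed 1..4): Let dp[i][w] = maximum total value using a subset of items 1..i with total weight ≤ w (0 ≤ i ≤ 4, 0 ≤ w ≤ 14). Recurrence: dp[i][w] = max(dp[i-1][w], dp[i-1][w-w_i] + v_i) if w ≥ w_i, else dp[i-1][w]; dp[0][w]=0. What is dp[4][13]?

i\w   0   1   2   3   4   5   6   7   8   9  10  11  12  13  14
  0   0   0   0   0   0   0   0   0   0   0   0   0   0   0   0
  1   0   0   0   0   0   0   0  10  10  10  10  10  10  10  10
  2   0   0   0   0   0   0   0  10  10  10  10  10  10  10  10
  3   0   0   0   0   0   0   0  10  10  10  10  10  10  10  10
  4   0   0   0   0   0   0   0  10  10  10  10  10  10  10  10

10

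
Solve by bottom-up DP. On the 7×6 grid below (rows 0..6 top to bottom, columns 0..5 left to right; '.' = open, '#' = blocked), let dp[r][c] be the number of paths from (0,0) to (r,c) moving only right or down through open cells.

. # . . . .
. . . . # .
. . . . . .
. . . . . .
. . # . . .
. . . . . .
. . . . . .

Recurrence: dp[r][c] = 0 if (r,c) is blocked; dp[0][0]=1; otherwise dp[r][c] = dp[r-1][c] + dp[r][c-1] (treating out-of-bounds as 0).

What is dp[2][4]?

4

r\c   0   1   2   3   4   5
  0   1   0   0   0   0   0
  1   1   1   1   1   0   0
  2   1   2   3   4   4   4
  3   1   3   6  10  14  18
  4   1   4   0  10  24  42
  5   1   5   5  15  39  81
  6   1   6  11  26  65 146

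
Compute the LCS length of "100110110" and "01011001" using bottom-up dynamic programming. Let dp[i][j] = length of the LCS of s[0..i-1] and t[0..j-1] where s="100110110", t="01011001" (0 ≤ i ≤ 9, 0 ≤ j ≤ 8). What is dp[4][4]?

3

   ''  0  1  0  1  1  0  0  1
''  0  0  0  0  0  0  0  0  0
 1  0  0  1  1  1  1  1  1  1
 0  0  1  1  2  2  2  2  2  2
 0  0  1  1  2  2  2  3  3  3
 1  0  1  2  2  3  3  3  3  4
 1  0  1  2  2  3  4  4  4  4
 0  0  1  2  3  3  4  5  5  5
 1  0  1  2  3  4  4  5  5  6
 1  0  1  2  3  4  5  5  5  6
 0  0  1  2  3  4  5  6  6  6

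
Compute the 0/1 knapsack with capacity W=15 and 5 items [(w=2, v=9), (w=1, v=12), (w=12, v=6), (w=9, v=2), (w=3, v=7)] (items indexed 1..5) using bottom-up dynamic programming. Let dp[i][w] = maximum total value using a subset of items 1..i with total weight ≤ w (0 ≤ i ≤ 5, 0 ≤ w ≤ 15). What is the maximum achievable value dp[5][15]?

30

i\w   0   1   2   3   4   5   6   7   8   9  10  11  12  13  14  15
  0   0   0   0   0   0   0   0   0   0   0   0   0   0   0   0   0
  1   0   0   9   9   9   9   9   9   9   9   9   9   9   9   9   9
  2   0  12  12  21  21  21  21  21  21  21  21  21  21  21  21  21
  3   0  12  12  21  21  21  21  21  21  21  21  21  21  21  21  27
  4   0  12  12  21  21  21  21  21  21  21  21  21  23  23  23  27
  5   0  12  12  21  21  21  28  28  28  28  28  28  28  28  28  30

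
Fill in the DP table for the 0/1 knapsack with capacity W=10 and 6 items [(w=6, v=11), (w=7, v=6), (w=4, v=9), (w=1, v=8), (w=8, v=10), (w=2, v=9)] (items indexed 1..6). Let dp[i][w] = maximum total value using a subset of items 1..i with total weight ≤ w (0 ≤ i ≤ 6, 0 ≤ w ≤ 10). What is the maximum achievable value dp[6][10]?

28

i\w   0   1   2   3   4   5   6   7   8   9  10
  0   0   0   0   0   0   0   0   0   0   0   0
  1   0   0   0   0   0   0  11  11  11  11  11
  2   0   0   0   0   0   0  11  11  11  11  11
  3   0   0   0   0   9   9  11  11  11  11  20
  4   0   8   8   8   9  17  17  19  19  19  20
  5   0   8   8   8   9  17  17  19  19  19  20
  6   0   8   9  17  17  17  18  26  26  28  28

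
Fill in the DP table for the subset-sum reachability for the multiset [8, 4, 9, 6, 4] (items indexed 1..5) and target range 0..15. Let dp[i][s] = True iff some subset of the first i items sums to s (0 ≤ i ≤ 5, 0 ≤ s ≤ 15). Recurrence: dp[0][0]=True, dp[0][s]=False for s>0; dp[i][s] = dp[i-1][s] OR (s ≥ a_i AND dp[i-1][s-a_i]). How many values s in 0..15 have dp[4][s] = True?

10

i\s   0   1   2   3   4   5   6   7   8   9  10  11  12  13  14  15
  0   T   F   F   F   F   F   F   F   F   F   F   F   F   F   F   F
  1   T   F   F   F   F   F   F   F   T   F   F   F   F   F   F   F
  2   T   F   F   F   T   F   F   F   T   F   F   F   T   F   F   F
  3   T   F   F   F   T   F   F   F   T   T   F   F   T   T   F   F
  4   T   F   F   F   T   F   T   F   T   T   T   F   T   T   T   T
  5   T   F   F   F   T   F   T   F   T   T   T   F   T   T   T   T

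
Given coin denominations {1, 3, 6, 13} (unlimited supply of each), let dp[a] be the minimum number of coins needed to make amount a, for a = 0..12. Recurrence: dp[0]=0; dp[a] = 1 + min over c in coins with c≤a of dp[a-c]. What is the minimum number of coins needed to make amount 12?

 a  0  1  2  3  4  5  6  7  8  9 10 11 12
dp  0  1  2  1  2  3  1  2  3  2  3  4  2

2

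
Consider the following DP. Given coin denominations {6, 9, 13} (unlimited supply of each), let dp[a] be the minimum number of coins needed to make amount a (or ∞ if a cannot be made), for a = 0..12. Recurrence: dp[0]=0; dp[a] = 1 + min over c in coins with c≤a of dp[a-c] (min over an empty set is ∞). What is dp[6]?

1

 a  0  1  2  3  4  5  6  7  8  9 10 11 12
dp  0  -  -  -  -  -  1  -  -  1  -  -  2
(- denotes ∞ / unreachable)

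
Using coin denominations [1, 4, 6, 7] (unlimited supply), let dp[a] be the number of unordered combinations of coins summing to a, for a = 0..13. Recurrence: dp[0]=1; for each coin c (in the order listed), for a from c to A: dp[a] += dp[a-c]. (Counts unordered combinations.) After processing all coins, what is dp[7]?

4

after  coin     0     1     2     3     4     5     6     7     8     9    10    11    12    13
          1     1     1     1     1     1     1     1     1     1     1     1     1     1     1
          4     1     1     1     1     2     2     2     2     3     3     3     3     4     4
          6     1     1     1     1     2     2     3     3     4     4     5     5     7     7
          7     1     1     1     1     2     2     3     4     5     5     6     7     9    10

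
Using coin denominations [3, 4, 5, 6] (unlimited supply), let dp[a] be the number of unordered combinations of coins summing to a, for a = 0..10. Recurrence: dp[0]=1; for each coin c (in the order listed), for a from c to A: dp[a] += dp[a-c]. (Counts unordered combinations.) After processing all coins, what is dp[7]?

after  coin     0     1     2     3     4     5     6     7     8     9    10
          3     1     0     0     1     0     0     1     0     0     1     0
          4     1     0     0     1     1     0     1     1     1     1     1
          5     1     0     0     1     1     1     1     1     2     2     2
          6     1     0     0     1     1     1     2     1     2     3     3

1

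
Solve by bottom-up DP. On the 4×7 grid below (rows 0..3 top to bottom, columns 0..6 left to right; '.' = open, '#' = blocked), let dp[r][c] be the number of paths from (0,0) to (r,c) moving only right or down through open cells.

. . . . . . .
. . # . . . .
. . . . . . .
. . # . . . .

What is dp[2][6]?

r\c   0   1   2   3   4   5   6
  0   1   1   1   1   1   1   1
  1   1   2   0   1   2   3   4
  2   1   3   3   4   6   9  13
  3   1   4   0   4  10  19  32

13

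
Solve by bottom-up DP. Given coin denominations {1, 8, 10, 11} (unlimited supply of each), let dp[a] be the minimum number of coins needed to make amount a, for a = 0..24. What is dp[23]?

3

 a  0  1  2  3  4  5  6  7  8  9 10 11 12 13 14 15 16 17 18 19 20 21 22 23 24
dp  0  1  2  3  4  5  6  7  1  2  1  1  2  3  4  5  2  3  2  2  2  2  2  3  3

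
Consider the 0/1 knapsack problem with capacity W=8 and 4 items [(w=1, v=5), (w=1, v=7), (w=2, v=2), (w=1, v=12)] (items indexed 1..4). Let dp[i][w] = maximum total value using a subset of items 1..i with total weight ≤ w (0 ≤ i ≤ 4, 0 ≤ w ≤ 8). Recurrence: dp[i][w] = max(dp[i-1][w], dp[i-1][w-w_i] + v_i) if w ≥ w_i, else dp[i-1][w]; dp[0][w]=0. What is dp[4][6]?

26

i\w   0   1   2   3   4   5   6   7   8
  0   0   0   0   0   0   0   0   0   0
  1   0   5   5   5   5   5   5   5   5
  2   0   7  12  12  12  12  12  12  12
  3   0   7  12  12  14  14  14  14  14
  4   0  12  19  24  24  26  26  26  26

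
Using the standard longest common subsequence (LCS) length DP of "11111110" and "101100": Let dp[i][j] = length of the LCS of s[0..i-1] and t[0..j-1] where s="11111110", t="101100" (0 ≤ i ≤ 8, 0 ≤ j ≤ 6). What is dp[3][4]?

   ''  1  0  1  1  0  0
''  0  0  0  0  0  0  0
 1  0  1  1  1  1  1  1
 1  0  1  1  2  2  2  2
 1  0  1  1  2  3  3  3
 1  0  1  1  2  3  3  3
 1  0  1  1  2  3  3  3
 1  0  1  1  2  3  3  3
 1  0  1  1  2  3  3  3
 0  0  1  2  2  3  4  4

3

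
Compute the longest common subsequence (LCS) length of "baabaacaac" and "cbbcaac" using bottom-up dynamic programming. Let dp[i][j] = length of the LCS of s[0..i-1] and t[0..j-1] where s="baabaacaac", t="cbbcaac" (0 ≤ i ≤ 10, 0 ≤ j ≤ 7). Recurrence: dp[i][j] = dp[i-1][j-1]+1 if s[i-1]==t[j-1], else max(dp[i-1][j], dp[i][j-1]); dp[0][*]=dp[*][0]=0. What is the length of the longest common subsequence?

6

   ''  c  b  b  c  a  a  c
''  0  0  0  0  0  0  0  0
 b  0  0  1  1  1  1  1  1
 a  0  0  1  1  1  2  2  2
 a  0  0  1  1  1  2  3  3
 b  0  0  1  2  2  2  3  3
 a  0  0  1  2  2  3  3  3
 a  0  0  1  2  2  3  4  4
 c  0  1  1  2  3  3  4  5
 a  0  1  1  2  3  4  4  5
 a  0  1  1  2  3  4  5  5
 c  0  1  1  2  3  4  5  6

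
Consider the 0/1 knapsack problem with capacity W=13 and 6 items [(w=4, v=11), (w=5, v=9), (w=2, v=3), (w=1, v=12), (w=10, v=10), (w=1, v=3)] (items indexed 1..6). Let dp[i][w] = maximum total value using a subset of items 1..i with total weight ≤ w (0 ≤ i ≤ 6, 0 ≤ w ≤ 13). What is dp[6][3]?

i\w   0   1   2   3   4   5   6   7   8   9  10  11  12  13
  0   0   0   0   0   0   0   0   0   0   0   0   0   0   0
  1   0   0   0   0  11  11  11  11  11  11  11  11  11  11
  2   0   0   0   0  11  11  11  11  11  20  20  20  20  20
  3   0   0   3   3  11  11  14  14  14  20  20  23  23  23
  4   0  12  12  15  15  23  23  26  26  26  32  32  35  35
  5   0  12  12  15  15  23  23  26  26  26  32  32  35  35
  6   0  12  15  15  18  23  26  26  29  29  32  35  35  38

15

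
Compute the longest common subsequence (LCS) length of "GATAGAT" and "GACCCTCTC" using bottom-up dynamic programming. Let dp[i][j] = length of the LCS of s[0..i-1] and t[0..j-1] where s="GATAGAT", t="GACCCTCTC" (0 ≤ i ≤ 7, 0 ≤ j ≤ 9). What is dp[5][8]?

   ''  G  A  C  C  C  T  C  T  C
''  0  0  0  0  0  0  0  0  0  0
 G  0  1  1  1  1  1  1  1  1  1
 A  0  1  2  2  2  2  2  2  2  2
 T  0  1  2  2  2  2  3  3  3  3
 A  0  1  2  2  2  2  3  3  3  3
 G  0  1  2  2  2  2  3  3  3  3
 A  0  1  2  2  2  2  3  3  3  3
 T  0  1  2  2  2  2  3  3  4  4

3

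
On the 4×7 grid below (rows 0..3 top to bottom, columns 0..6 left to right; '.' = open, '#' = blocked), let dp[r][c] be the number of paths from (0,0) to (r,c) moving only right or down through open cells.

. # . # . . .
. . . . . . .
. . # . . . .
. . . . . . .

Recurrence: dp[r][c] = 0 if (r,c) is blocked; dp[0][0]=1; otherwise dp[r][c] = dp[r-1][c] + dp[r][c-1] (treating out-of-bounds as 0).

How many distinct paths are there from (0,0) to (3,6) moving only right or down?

13

r\c   0   1   2   3   4   5   6
  0   1   0   0   0   0   0   0
  1   1   1   1   1   1   1   1
  2   1   2   0   1   2   3   4
  3   1   3   3   4   6   9  13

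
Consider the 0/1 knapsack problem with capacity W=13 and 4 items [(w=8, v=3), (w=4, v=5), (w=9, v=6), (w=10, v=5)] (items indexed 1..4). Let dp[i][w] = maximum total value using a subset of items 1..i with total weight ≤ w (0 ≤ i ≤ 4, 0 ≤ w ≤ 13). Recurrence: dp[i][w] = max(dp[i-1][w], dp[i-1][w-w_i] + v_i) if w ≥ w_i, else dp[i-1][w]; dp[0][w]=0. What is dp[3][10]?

6

i\w   0   1   2   3   4   5   6   7   8   9  10  11  12  13
  0   0   0   0   0   0   0   0   0   0   0   0   0   0   0
  1   0   0   0   0   0   0   0   0   3   3   3   3   3   3
  2   0   0   0   0   5   5   5   5   5   5   5   5   8   8
  3   0   0   0   0   5   5   5   5   5   6   6   6   8  11
  4   0   0   0   0   5   5   5   5   5   6   6   6   8  11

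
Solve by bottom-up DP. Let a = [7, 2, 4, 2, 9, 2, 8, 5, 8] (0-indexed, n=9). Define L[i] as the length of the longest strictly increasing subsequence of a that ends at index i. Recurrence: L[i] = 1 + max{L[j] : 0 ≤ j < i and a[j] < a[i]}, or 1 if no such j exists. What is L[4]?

   i    0    1    2    3    4    5    6    7    8
a[i]    7    2    4    2    9    2    8    5    8
L[i]    1    1    2    1    3    1    3    3    4

3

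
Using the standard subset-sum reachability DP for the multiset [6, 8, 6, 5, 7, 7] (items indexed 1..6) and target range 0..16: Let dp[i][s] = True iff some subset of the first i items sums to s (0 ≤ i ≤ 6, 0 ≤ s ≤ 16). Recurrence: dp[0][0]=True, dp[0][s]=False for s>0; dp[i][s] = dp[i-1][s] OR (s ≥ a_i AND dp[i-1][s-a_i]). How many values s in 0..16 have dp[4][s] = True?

i\s   0   1   2   3   4   5   6   7   8   9  10  11  12  13  14  15  16
  0   T   F   F   F   F   F   F   F   F   F   F   F   F   F   F   F   F
  1   T   F   F   F   F   F   T   F   F   F   F   F   F   F   F   F   F
  2   T   F   F   F   F   F   T   F   T   F   F   F   F   F   T   F   F
  3   T   F   F   F   F   F   T   F   T   F   F   F   T   F   T   F   F
  4   T   F   F   F   F   T   T   F   T   F   F   T   T   T   T   F   F
  5   T   F   F   F   F   T   T   T   T   F   F   T   T   T   T   T   F
  6   T   F   F   F   F   T   T   T   T   F   F   T   T   T   T   T   F

8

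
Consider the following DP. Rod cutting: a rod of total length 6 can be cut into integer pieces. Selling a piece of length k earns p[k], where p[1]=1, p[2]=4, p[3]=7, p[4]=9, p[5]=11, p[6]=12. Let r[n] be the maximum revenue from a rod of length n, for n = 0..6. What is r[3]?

   n    0    1    2    3    4    5    6
r[n]    0    1    4    7    9   11   14

7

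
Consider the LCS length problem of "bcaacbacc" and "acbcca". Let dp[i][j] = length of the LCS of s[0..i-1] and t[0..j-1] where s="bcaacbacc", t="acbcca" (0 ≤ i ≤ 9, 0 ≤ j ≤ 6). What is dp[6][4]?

3

   ''  a  c  b  c  c  a
''  0  0  0  0  0  0  0
 b  0  0  0  1  1  1  1
 c  0  0  1  1  2  2  2
 a  0  1  1  1  2  2  3
 a  0  1  1  1  2  2  3
 c  0  1  2  2  2  3  3
 b  0  1  2  3  3  3  3
 a  0  1  2  3  3  3  4
 c  0  1  2  3  4  4  4
 c  0  1  2  3  4  5  5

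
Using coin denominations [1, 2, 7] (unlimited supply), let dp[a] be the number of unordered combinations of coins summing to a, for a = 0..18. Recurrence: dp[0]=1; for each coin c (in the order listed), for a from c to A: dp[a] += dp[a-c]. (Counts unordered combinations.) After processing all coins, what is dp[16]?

after  coin     0     1     2     3     4     5     6     7     8     9    10    11    12    13    14    15    16    17    18
          1     1     1     1     1     1     1     1     1     1     1     1     1     1     1     1     1     1     1     1
          2     1     1     2     2     3     3     4     4     5     5     6     6     7     7     8     8     9     9    10
          7     1     1     2     2     3     3     4     5     6     7     8     9    10    11    13    14    16    17    19

16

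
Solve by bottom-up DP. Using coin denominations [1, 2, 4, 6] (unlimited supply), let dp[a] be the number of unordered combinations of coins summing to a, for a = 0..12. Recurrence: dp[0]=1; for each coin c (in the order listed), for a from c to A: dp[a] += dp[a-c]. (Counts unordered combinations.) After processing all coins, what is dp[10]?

after  coin     0     1     2     3     4     5     6     7     8     9    10    11    12
          1     1     1     1     1     1     1     1     1     1     1     1     1     1
          2     1     1     2     2     3     3     4     4     5     5     6     6     7
          4     1     1     2     2     4     4     6     6     9     9    12    12    16
          6     1     1     2     2     4     4     7     7    11    11    16    16    23

16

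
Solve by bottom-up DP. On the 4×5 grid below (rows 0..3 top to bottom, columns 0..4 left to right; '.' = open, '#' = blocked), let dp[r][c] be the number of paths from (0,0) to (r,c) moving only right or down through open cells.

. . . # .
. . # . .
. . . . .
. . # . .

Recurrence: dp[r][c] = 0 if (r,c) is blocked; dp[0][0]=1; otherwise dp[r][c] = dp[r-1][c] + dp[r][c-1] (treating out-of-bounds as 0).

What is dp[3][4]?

r\c   0   1   2   3   4
  0   1   1   1   0   0
  1   1   2   0   0   0
  2   1   3   3   3   3
  3   1   4   0   3   6

6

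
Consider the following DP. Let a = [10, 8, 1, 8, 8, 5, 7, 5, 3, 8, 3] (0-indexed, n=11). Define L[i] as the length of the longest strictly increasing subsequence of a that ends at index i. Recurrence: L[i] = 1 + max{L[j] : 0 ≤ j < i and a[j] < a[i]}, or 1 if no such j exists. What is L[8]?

   i    0    1    2    3    4    5    6    7    8    9   10
a[i]   10    8    1    8    8    5    7    5    3    8    3
L[i]    1    1    1    2    2    2    3    2    2    4    2

2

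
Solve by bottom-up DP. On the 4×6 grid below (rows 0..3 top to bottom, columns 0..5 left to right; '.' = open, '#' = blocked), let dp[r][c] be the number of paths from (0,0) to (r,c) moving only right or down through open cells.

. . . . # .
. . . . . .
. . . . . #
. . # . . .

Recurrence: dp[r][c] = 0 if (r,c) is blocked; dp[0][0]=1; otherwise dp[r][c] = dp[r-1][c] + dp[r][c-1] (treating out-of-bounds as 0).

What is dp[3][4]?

r\c   0   1   2   3   4   5
  0   1   1   1   1   0   0
  1   1   2   3   4   4   4
  2   1   3   6  10  14   0
  3   1   4   0  10  24  24

24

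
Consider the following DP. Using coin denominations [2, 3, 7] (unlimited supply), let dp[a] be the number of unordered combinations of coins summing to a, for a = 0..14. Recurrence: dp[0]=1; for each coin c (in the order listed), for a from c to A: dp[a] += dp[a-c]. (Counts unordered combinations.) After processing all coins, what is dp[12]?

4

after  coin     0     1     2     3     4     5     6     7     8     9    10    11    12    13    14
          2     1     0     1     0     1     0     1     0     1     0     1     0     1     0     1
          3     1     0     1     1     1     1     2     1     2     2     2     2     3     2     3
          7     1     0     1     1     1     1     2     2     2     3     3     3     4     4     5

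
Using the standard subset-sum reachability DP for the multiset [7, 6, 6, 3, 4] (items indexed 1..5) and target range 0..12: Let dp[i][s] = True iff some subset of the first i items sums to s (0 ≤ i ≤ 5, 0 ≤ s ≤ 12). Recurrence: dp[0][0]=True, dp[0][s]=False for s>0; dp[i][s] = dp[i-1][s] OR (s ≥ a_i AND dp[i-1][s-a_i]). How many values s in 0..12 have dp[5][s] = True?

i\s   0   1   2   3   4   5   6   7   8   9  10  11  12
  0   T   F   F   F   F   F   F   F   F   F   F   F   F
  1   T   F   F   F   F   F   F   T   F   F   F   F   F
  2   T   F   F   F   F   F   T   T   F   F   F   F   F
  3   T   F   F   F   F   F   T   T   F   F   F   F   T
  4   T   F   F   T   F   F   T   T   F   T   T   F   T
  5   T   F   F   T   T   F   T   T   F   T   T   T   T

9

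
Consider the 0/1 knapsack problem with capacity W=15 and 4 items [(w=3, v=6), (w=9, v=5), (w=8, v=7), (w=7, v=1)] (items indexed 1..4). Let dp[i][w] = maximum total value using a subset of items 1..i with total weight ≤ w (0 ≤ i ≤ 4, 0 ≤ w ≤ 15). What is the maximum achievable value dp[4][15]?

i\w   0   1   2   3   4   5   6   7   8   9  10  11  12  13  14  15
  0   0   0   0   0   0   0   0   0   0   0   0   0   0   0   0   0
  1   0   0   0   6   6   6   6   6   6   6   6   6   6   6   6   6
  2   0   0   0   6   6   6   6   6   6   6   6   6  11  11  11  11
  3   0   0   0   6   6   6   6   6   7   7   7  13  13  13  13  13
  4   0   0   0   6   6   6   6   6   7   7   7  13  13  13  13  13

13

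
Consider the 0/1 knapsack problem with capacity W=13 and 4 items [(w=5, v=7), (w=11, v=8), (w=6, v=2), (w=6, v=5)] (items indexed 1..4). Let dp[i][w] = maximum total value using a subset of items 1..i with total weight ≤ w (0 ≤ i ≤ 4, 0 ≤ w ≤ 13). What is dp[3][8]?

i\w   0   1   2   3   4   5   6   7   8   9  10  11  12  13
  0   0   0   0   0   0   0   0   0   0   0   0   0   0   0
  1   0   0   0   0   0   7   7   7   7   7   7   7   7   7
  2   0   0   0   0   0   7   7   7   7   7   7   8   8   8
  3   0   0   0   0   0   7   7   7   7   7   7   9   9   9
  4   0   0   0   0   0   7   7   7   7   7   7  12  12  12

7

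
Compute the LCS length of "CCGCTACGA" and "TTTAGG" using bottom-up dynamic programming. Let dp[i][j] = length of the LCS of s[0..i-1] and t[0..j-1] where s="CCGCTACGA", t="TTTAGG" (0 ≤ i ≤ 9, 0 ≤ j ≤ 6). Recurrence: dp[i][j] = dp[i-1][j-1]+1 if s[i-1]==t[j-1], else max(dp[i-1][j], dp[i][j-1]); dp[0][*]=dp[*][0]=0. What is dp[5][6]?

1

   ''  T  T  T  A  G  G
''  0  0  0  0  0  0  0
 C  0  0  0  0  0  0  0
 C  0  0  0  0  0  0  0
 G  0  0  0  0  0  1  1
 C  0  0  0  0  0  1  1
 T  0  1  1  1  1  1  1
 A  0  1  1  1  2  2  2
 C  0  1  1  1  2  2  2
 G  0  1  1  1  2  3  3
 A  0  1  1  1  2  3  3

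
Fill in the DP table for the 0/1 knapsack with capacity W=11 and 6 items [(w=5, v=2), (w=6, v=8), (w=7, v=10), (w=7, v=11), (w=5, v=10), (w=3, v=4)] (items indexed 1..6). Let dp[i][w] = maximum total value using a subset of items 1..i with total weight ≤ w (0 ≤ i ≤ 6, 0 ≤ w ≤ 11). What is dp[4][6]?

i\w   0   1   2   3   4   5   6   7   8   9  10  11
  0   0   0   0   0   0   0   0   0   0   0   0   0
  1   0   0   0   0   0   2   2   2   2   2   2   2
  2   0   0   0   0   0   2   8   8   8   8   8  10
  3   0   0   0   0   0   2   8  10  10  10  10  10
  4   0   0   0   0   0   2   8  11  11  11  11  11
  5   0   0   0   0   0  10  10  11  11  11  12  18
  6   0   0   0   4   4  10  10  11  14  14  15  18

8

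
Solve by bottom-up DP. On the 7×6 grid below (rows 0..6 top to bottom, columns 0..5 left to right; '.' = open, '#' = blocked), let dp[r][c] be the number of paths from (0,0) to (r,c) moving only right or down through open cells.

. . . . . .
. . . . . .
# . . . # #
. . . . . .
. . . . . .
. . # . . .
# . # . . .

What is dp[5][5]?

123

r\c   0   1   2   3   4   5
  0   1   1   1   1   1   1
  1   1   2   3   4   5   6
  2   0   2   5   9   0   0
  3   0   2   7  16  16  16
  4   0   2   9  25  41  57
  5   0   2   0  25  66 123
  6   0   2   0  25  91 214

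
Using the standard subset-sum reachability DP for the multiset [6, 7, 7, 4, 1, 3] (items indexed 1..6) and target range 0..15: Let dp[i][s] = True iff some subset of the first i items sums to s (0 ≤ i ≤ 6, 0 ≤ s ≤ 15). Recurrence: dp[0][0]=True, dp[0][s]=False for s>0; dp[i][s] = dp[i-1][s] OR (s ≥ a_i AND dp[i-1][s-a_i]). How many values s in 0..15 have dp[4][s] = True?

8

i\s   0   1   2   3   4   5   6   7   8   9  10  11  12  13  14  15
  0   T   F   F   F   F   F   F   F   F   F   F   F   F   F   F   F
  1   T   F   F   F   F   F   T   F   F   F   F   F   F   F   F   F
  2   T   F   F   F   F   F   T   T   F   F   F   F   F   T   F   F
  3   T   F   F   F   F   F   T   T   F   F   F   F   F   T   T   F
  4   T   F   F   F   T   F   T   T   F   F   T   T   F   T   T   F
  5   T   T   F   F   T   T   T   T   T   F   T   T   T   T   T   T
  6   T   T   F   T   T   T   T   T   T   T   T   T   T   T   T   T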